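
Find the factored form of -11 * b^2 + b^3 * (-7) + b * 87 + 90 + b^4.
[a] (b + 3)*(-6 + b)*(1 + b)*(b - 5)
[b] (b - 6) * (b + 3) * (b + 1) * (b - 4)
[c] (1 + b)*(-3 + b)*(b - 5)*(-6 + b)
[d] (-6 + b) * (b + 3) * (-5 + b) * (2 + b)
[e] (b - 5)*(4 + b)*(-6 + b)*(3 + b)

We need to factor -11 * b^2 + b^3 * (-7) + b * 87 + 90 + b^4.
The factored form is (b + 3)*(-6 + b)*(1 + b)*(b - 5).
a) (b + 3)*(-6 + b)*(1 + b)*(b - 5)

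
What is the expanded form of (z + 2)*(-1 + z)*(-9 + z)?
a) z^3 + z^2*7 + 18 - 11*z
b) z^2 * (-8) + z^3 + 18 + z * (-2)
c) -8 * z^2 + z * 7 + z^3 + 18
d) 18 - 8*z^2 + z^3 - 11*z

Expanding (z + 2)*(-1 + z)*(-9 + z):
= 18 - 8*z^2 + z^3 - 11*z
d) 18 - 8*z^2 + z^3 - 11*z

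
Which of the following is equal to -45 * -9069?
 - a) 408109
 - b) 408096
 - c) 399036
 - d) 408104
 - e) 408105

-45 * -9069 = 408105
e) 408105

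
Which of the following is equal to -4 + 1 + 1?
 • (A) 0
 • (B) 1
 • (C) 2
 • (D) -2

First: -4 + 1 = -3
Then: -3 + 1 = -2
D) -2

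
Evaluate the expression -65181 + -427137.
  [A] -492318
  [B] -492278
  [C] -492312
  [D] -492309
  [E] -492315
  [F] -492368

-65181 + -427137 = -492318
A) -492318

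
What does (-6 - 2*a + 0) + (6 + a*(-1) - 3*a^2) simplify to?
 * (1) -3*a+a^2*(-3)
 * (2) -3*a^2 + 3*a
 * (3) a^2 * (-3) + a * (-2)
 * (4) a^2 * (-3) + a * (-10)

Adding the polynomials and combining like terms:
(-6 - 2*a + 0) + (6 + a*(-1) - 3*a^2)
= -3*a+a^2*(-3)
1) -3*a+a^2*(-3)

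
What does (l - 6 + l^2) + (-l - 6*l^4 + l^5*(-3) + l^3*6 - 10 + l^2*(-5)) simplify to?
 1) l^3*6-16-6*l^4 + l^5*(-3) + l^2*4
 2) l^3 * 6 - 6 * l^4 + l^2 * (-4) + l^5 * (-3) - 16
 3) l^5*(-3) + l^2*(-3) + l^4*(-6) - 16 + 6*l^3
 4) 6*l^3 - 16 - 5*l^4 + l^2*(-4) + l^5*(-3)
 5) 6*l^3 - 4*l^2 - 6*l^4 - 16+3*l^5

Adding the polynomials and combining like terms:
(l - 6 + l^2) + (-l - 6*l^4 + l^5*(-3) + l^3*6 - 10 + l^2*(-5))
= l^3 * 6 - 6 * l^4 + l^2 * (-4) + l^5 * (-3) - 16
2) l^3 * 6 - 6 * l^4 + l^2 * (-4) + l^5 * (-3) - 16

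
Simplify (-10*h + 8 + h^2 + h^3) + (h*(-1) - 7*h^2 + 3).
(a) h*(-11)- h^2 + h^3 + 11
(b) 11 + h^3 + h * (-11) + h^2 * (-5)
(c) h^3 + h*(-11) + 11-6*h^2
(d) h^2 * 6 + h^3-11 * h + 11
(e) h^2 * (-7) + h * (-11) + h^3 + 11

Adding the polynomials and combining like terms:
(-10*h + 8 + h^2 + h^3) + (h*(-1) - 7*h^2 + 3)
= h^3 + h*(-11) + 11-6*h^2
c) h^3 + h*(-11) + 11-6*h^2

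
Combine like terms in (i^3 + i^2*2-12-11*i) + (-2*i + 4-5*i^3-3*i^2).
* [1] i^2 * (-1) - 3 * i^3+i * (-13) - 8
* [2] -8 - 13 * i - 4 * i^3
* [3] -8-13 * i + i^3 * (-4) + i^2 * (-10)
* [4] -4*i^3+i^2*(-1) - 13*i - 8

Adding the polynomials and combining like terms:
(i^3 + i^2*2 - 12 - 11*i) + (-2*i + 4 - 5*i^3 - 3*i^2)
= -4*i^3+i^2*(-1) - 13*i - 8
4) -4*i^3+i^2*(-1) - 13*i - 8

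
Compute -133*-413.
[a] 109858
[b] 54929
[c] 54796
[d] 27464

-133 * -413 = 54929
b) 54929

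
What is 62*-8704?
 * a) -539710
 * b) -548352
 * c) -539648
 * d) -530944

62 * -8704 = -539648
c) -539648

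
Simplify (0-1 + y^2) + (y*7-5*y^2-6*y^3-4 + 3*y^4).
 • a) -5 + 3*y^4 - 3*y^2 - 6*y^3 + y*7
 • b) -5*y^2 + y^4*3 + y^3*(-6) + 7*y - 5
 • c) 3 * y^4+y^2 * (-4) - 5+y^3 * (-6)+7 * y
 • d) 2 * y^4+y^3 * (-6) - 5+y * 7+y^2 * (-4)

Adding the polynomials and combining like terms:
(0 - 1 + y^2) + (y*7 - 5*y^2 - 6*y^3 - 4 + 3*y^4)
= 3 * y^4+y^2 * (-4) - 5+y^3 * (-6)+7 * y
c) 3 * y^4+y^2 * (-4) - 5+y^3 * (-6)+7 * y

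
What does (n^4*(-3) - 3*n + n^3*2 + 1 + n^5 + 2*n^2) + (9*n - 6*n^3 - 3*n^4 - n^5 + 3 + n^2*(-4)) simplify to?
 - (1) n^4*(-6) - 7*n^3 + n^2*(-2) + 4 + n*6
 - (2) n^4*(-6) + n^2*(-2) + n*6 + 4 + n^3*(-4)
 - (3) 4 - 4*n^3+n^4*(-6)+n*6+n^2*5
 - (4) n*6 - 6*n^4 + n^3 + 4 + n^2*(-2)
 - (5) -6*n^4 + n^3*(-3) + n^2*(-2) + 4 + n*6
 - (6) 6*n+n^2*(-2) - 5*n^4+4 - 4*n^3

Adding the polynomials and combining like terms:
(n^4*(-3) - 3*n + n^3*2 + 1 + n^5 + 2*n^2) + (9*n - 6*n^3 - 3*n^4 - n^5 + 3 + n^2*(-4))
= n^4*(-6) + n^2*(-2) + n*6 + 4 + n^3*(-4)
2) n^4*(-6) + n^2*(-2) + n*6 + 4 + n^3*(-4)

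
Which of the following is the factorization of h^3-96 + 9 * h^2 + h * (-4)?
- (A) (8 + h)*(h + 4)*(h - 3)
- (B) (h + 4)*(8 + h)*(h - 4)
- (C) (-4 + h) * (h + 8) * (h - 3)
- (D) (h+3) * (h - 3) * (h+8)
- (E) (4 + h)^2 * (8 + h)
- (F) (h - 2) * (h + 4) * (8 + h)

We need to factor h^3-96 + 9 * h^2 + h * (-4).
The factored form is (8 + h)*(h + 4)*(h - 3).
A) (8 + h)*(h + 4)*(h - 3)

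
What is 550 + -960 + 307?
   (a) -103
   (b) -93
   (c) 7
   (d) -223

First: 550 + -960 = -410
Then: -410 + 307 = -103
a) -103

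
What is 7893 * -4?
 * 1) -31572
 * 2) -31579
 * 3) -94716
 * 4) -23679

7893 * -4 = -31572
1) -31572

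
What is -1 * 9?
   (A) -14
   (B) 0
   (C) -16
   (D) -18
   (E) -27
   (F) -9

-1 * 9 = -9
F) -9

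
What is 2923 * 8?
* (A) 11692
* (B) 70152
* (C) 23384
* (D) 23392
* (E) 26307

2923 * 8 = 23384
C) 23384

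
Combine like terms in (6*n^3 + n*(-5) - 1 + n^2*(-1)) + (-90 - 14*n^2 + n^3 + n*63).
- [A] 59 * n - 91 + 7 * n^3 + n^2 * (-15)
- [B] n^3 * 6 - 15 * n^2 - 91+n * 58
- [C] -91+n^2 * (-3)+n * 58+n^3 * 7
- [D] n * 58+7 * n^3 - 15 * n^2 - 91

Adding the polynomials and combining like terms:
(6*n^3 + n*(-5) - 1 + n^2*(-1)) + (-90 - 14*n^2 + n^3 + n*63)
= n * 58+7 * n^3 - 15 * n^2 - 91
D) n * 58+7 * n^3 - 15 * n^2 - 91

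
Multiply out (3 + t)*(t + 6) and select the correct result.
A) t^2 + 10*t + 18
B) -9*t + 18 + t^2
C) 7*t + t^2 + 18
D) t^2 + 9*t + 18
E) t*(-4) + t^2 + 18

Expanding (3 + t)*(t + 6):
= t^2 + 9*t + 18
D) t^2 + 9*t + 18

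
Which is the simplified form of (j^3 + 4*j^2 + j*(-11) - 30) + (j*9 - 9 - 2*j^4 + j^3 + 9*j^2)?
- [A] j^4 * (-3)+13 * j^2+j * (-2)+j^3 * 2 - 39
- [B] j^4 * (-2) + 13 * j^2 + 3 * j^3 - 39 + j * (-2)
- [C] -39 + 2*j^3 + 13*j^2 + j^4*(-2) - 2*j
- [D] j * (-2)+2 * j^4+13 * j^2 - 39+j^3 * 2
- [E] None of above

Adding the polynomials and combining like terms:
(j^3 + 4*j^2 + j*(-11) - 30) + (j*9 - 9 - 2*j^4 + j^3 + 9*j^2)
= -39 + 2*j^3 + 13*j^2 + j^4*(-2) - 2*j
C) -39 + 2*j^3 + 13*j^2 + j^4*(-2) - 2*j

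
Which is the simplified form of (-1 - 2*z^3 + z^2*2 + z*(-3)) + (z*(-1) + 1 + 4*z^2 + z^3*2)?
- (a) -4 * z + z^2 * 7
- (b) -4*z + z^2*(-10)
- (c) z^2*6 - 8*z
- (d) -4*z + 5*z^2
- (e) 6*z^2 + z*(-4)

Adding the polynomials and combining like terms:
(-1 - 2*z^3 + z^2*2 + z*(-3)) + (z*(-1) + 1 + 4*z^2 + z^3*2)
= 6*z^2 + z*(-4)
e) 6*z^2 + z*(-4)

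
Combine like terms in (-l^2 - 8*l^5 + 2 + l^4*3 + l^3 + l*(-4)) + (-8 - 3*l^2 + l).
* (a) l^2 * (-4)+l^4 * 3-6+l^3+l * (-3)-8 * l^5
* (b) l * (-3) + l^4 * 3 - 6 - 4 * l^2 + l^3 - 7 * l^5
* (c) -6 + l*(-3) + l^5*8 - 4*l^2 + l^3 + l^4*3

Adding the polynomials and combining like terms:
(-l^2 - 8*l^5 + 2 + l^4*3 + l^3 + l*(-4)) + (-8 - 3*l^2 + l)
= l^2 * (-4)+l^4 * 3-6+l^3+l * (-3)-8 * l^5
a) l^2 * (-4)+l^4 * 3-6+l^3+l * (-3)-8 * l^5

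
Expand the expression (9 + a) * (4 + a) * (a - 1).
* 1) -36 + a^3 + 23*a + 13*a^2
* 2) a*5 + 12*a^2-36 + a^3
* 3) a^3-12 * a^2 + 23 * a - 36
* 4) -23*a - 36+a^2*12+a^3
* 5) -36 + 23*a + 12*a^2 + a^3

Expanding (9 + a) * (4 + a) * (a - 1):
= -36 + 23*a + 12*a^2 + a^3
5) -36 + 23*a + 12*a^2 + a^3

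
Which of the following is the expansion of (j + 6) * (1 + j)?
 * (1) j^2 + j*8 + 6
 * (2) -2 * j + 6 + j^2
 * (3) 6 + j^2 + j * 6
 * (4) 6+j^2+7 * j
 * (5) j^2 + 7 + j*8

Expanding (j + 6) * (1 + j):
= 6+j^2+7 * j
4) 6+j^2+7 * j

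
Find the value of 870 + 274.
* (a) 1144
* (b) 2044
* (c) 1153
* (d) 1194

870 + 274 = 1144
a) 1144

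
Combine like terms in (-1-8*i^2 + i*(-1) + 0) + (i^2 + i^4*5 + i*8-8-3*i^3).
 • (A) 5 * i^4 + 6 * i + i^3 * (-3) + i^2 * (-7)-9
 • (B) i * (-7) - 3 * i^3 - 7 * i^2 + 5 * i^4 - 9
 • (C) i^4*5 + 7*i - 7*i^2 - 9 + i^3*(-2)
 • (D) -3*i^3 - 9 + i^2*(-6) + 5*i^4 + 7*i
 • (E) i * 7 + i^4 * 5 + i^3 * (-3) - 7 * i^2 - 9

Adding the polynomials and combining like terms:
(-1 - 8*i^2 + i*(-1) + 0) + (i^2 + i^4*5 + i*8 - 8 - 3*i^3)
= i * 7 + i^4 * 5 + i^3 * (-3) - 7 * i^2 - 9
E) i * 7 + i^4 * 5 + i^3 * (-3) - 7 * i^2 - 9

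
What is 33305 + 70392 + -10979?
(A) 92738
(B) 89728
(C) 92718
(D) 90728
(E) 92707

First: 33305 + 70392 = 103697
Then: 103697 + -10979 = 92718
C) 92718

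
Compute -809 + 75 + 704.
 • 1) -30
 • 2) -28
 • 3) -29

First: -809 + 75 = -734
Then: -734 + 704 = -30
1) -30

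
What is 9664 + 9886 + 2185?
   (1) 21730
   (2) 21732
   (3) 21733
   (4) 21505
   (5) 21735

First: 9664 + 9886 = 19550
Then: 19550 + 2185 = 21735
5) 21735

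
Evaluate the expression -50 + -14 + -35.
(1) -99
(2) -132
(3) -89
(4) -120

First: -50 + -14 = -64
Then: -64 + -35 = -99
1) -99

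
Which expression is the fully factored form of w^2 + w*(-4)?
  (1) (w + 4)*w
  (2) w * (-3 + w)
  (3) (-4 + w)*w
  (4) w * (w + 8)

We need to factor w^2 + w*(-4).
The factored form is (-4 + w)*w.
3) (-4 + w)*w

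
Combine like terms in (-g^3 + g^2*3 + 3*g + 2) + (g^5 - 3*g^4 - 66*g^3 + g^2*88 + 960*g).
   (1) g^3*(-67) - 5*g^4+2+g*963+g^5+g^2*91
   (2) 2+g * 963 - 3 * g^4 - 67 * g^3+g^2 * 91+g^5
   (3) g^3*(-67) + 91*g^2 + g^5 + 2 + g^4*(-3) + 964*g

Adding the polynomials and combining like terms:
(-g^3 + g^2*3 + 3*g + 2) + (g^5 - 3*g^4 - 66*g^3 + g^2*88 + 960*g)
= 2+g * 963 - 3 * g^4 - 67 * g^3+g^2 * 91+g^5
2) 2+g * 963 - 3 * g^4 - 67 * g^3+g^2 * 91+g^5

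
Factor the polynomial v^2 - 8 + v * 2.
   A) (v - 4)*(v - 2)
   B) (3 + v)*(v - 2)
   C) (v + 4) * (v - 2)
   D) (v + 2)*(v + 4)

We need to factor v^2 - 8 + v * 2.
The factored form is (v + 4) * (v - 2).
C) (v + 4) * (v - 2)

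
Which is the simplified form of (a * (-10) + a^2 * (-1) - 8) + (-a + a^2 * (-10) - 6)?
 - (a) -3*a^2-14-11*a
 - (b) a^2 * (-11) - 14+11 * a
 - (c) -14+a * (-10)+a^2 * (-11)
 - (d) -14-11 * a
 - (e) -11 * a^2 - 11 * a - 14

Adding the polynomials and combining like terms:
(a*(-10) + a^2*(-1) - 8) + (-a + a^2*(-10) - 6)
= -11 * a^2 - 11 * a - 14
e) -11 * a^2 - 11 * a - 14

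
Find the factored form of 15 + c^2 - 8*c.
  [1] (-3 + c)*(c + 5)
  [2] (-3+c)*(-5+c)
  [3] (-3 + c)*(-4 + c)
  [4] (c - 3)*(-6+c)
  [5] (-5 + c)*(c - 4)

We need to factor 15 + c^2 - 8*c.
The factored form is (-3+c)*(-5+c).
2) (-3+c)*(-5+c)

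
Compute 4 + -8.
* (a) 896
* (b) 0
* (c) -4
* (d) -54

4 + -8 = -4
c) -4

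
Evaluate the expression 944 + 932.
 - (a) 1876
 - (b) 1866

944 + 932 = 1876
a) 1876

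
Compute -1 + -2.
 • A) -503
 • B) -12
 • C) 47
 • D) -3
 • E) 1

-1 + -2 = -3
D) -3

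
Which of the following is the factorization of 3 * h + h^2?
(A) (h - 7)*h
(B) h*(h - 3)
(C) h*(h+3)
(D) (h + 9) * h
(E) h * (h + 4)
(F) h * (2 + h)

We need to factor 3 * h + h^2.
The factored form is h*(h+3).
C) h*(h+3)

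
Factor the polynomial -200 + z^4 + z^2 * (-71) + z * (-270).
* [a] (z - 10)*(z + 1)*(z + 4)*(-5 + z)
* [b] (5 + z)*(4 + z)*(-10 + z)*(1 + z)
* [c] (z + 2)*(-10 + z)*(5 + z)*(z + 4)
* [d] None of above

We need to factor -200 + z^4 + z^2 * (-71) + z * (-270).
The factored form is (5 + z)*(4 + z)*(-10 + z)*(1 + z).
b) (5 + z)*(4 + z)*(-10 + z)*(1 + z)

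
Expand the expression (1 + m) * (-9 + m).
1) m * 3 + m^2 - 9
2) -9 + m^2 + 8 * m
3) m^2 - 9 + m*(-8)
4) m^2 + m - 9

Expanding (1 + m) * (-9 + m):
= m^2 - 9 + m*(-8)
3) m^2 - 9 + m*(-8)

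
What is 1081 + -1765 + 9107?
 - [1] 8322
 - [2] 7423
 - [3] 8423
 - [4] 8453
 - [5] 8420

First: 1081 + -1765 = -684
Then: -684 + 9107 = 8423
3) 8423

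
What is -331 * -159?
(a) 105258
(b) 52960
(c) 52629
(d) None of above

-331 * -159 = 52629
c) 52629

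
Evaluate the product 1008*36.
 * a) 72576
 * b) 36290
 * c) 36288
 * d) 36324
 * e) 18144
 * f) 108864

1008 * 36 = 36288
c) 36288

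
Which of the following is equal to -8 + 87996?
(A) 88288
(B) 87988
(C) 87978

-8 + 87996 = 87988
B) 87988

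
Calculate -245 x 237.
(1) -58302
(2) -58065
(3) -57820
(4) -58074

-245 * 237 = -58065
2) -58065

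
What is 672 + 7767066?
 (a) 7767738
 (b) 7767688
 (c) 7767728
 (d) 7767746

672 + 7767066 = 7767738
a) 7767738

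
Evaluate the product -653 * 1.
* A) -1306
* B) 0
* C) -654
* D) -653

-653 * 1 = -653
D) -653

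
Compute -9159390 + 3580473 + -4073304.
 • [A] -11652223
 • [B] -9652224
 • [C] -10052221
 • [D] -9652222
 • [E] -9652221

First: -9159390 + 3580473 = -5578917
Then: -5578917 + -4073304 = -9652221
E) -9652221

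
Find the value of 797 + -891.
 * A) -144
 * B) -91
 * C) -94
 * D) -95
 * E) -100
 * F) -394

797 + -891 = -94
C) -94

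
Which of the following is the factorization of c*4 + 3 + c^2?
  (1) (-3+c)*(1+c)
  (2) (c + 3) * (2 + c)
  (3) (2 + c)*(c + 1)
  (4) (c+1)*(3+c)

We need to factor c*4 + 3 + c^2.
The factored form is (c+1)*(3+c).
4) (c+1)*(3+c)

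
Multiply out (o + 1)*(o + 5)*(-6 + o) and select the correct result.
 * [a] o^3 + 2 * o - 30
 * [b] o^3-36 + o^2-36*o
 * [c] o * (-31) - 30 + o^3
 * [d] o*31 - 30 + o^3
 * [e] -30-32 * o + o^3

Expanding (o + 1)*(o + 5)*(-6 + o):
= o * (-31) - 30 + o^3
c) o * (-31) - 30 + o^3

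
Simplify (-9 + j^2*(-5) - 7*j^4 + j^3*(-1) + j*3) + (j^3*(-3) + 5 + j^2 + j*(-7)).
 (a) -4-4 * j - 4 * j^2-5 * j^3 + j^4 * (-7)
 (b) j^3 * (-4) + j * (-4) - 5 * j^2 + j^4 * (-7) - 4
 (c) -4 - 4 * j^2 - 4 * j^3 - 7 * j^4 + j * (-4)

Adding the polynomials and combining like terms:
(-9 + j^2*(-5) - 7*j^4 + j^3*(-1) + j*3) + (j^3*(-3) + 5 + j^2 + j*(-7))
= -4 - 4 * j^2 - 4 * j^3 - 7 * j^4 + j * (-4)
c) -4 - 4 * j^2 - 4 * j^3 - 7 * j^4 + j * (-4)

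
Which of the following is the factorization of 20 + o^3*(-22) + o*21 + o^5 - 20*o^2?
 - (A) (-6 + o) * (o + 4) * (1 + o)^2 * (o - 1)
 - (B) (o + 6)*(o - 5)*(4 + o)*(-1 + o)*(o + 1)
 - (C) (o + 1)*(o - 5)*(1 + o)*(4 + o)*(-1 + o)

We need to factor 20 + o^3*(-22) + o*21 + o^5 - 20*o^2.
The factored form is (o + 1)*(o - 5)*(1 + o)*(4 + o)*(-1 + o).
C) (o + 1)*(o - 5)*(1 + o)*(4 + o)*(-1 + o)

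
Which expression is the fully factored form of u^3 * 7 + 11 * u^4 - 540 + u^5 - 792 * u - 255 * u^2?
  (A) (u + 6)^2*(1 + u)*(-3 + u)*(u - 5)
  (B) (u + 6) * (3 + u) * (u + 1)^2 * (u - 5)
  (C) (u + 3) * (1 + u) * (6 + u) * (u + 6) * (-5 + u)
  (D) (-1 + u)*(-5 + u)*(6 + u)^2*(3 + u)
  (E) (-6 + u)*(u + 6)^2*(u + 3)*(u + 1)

We need to factor u^3 * 7 + 11 * u^4 - 540 + u^5 - 792 * u - 255 * u^2.
The factored form is (u + 3) * (1 + u) * (6 + u) * (u + 6) * (-5 + u).
C) (u + 3) * (1 + u) * (6 + u) * (u + 6) * (-5 + u)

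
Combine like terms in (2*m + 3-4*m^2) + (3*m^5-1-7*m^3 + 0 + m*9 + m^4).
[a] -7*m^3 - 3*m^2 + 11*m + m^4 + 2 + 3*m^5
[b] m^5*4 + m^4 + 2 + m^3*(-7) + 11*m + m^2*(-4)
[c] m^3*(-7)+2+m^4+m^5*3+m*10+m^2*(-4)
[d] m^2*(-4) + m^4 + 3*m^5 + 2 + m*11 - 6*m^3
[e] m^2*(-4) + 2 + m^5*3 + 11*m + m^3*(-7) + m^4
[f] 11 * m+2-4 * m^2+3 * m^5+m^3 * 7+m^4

Adding the polynomials and combining like terms:
(2*m + 3 - 4*m^2) + (3*m^5 - 1 - 7*m^3 + 0 + m*9 + m^4)
= m^2*(-4) + 2 + m^5*3 + 11*m + m^3*(-7) + m^4
e) m^2*(-4) + 2 + m^5*3 + 11*m + m^3*(-7) + m^4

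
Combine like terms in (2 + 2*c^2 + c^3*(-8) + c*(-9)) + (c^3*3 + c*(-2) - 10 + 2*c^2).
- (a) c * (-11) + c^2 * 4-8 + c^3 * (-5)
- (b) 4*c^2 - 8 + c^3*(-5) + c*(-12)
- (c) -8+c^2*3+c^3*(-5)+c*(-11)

Adding the polynomials and combining like terms:
(2 + 2*c^2 + c^3*(-8) + c*(-9)) + (c^3*3 + c*(-2) - 10 + 2*c^2)
= c * (-11) + c^2 * 4-8 + c^3 * (-5)
a) c * (-11) + c^2 * 4-8 + c^3 * (-5)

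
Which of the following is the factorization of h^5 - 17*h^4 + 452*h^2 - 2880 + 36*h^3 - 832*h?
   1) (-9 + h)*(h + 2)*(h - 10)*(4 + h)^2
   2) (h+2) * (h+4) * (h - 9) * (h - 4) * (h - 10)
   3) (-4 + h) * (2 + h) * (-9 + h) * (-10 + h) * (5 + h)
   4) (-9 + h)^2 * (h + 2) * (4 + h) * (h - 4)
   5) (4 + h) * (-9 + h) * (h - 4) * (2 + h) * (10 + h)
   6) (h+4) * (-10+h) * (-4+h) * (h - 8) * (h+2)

We need to factor h^5 - 17*h^4 + 452*h^2 - 2880 + 36*h^3 - 832*h.
The factored form is (h+2) * (h+4) * (h - 9) * (h - 4) * (h - 10).
2) (h+2) * (h+4) * (h - 9) * (h - 4) * (h - 10)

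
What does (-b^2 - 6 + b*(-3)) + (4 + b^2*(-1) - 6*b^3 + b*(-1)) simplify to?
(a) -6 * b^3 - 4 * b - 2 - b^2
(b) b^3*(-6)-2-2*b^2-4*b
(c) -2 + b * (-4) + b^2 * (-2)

Adding the polynomials and combining like terms:
(-b^2 - 6 + b*(-3)) + (4 + b^2*(-1) - 6*b^3 + b*(-1))
= b^3*(-6)-2-2*b^2-4*b
b) b^3*(-6)-2-2*b^2-4*b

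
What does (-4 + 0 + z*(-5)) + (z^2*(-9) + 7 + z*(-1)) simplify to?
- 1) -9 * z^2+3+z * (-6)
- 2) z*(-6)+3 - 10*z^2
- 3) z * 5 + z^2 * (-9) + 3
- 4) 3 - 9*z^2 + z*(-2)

Adding the polynomials and combining like terms:
(-4 + 0 + z*(-5)) + (z^2*(-9) + 7 + z*(-1))
= -9 * z^2+3+z * (-6)
1) -9 * z^2+3+z * (-6)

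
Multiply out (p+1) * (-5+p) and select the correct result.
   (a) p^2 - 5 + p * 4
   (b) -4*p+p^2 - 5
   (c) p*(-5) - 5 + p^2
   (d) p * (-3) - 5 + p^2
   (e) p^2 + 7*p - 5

Expanding (p+1) * (-5+p):
= -4*p+p^2 - 5
b) -4*p+p^2 - 5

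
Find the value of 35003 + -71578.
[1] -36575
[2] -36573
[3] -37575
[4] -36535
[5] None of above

35003 + -71578 = -36575
1) -36575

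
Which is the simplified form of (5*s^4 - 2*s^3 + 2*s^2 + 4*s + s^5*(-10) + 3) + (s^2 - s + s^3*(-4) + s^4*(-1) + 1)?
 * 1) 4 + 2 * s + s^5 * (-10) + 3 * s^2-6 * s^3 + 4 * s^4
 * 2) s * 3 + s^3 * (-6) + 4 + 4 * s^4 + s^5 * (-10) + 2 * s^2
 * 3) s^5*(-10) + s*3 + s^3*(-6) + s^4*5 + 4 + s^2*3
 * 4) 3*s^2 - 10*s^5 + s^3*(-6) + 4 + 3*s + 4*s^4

Adding the polynomials and combining like terms:
(5*s^4 - 2*s^3 + 2*s^2 + 4*s + s^5*(-10) + 3) + (s^2 - s + s^3*(-4) + s^4*(-1) + 1)
= 3*s^2 - 10*s^5 + s^3*(-6) + 4 + 3*s + 4*s^4
4) 3*s^2 - 10*s^5 + s^3*(-6) + 4 + 3*s + 4*s^4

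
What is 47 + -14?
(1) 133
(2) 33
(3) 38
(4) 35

47 + -14 = 33
2) 33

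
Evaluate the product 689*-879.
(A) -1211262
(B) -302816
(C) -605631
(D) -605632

689 * -879 = -605631
C) -605631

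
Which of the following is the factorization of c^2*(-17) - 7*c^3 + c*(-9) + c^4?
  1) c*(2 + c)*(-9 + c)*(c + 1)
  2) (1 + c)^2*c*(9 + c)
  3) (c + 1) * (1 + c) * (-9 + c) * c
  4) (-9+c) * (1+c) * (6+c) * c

We need to factor c^2*(-17) - 7*c^3 + c*(-9) + c^4.
The factored form is (c + 1) * (1 + c) * (-9 + c) * c.
3) (c + 1) * (1 + c) * (-9 + c) * c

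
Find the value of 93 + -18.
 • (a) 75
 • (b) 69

93 + -18 = 75
a) 75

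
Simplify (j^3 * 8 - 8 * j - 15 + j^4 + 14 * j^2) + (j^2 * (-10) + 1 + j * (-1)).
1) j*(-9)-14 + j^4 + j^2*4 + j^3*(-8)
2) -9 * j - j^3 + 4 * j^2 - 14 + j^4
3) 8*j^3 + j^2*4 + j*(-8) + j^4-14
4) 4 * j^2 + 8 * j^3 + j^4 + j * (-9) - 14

Adding the polynomials and combining like terms:
(j^3*8 - 8*j - 15 + j^4 + 14*j^2) + (j^2*(-10) + 1 + j*(-1))
= 4 * j^2 + 8 * j^3 + j^4 + j * (-9) - 14
4) 4 * j^2 + 8 * j^3 + j^4 + j * (-9) - 14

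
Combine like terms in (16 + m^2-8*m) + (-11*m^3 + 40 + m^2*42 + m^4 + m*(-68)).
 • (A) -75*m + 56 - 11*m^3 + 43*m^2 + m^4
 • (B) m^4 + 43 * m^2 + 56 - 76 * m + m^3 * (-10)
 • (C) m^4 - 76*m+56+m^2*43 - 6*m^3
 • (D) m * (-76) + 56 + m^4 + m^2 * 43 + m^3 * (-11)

Adding the polynomials and combining like terms:
(16 + m^2 - 8*m) + (-11*m^3 + 40 + m^2*42 + m^4 + m*(-68))
= m * (-76) + 56 + m^4 + m^2 * 43 + m^3 * (-11)
D) m * (-76) + 56 + m^4 + m^2 * 43 + m^3 * (-11)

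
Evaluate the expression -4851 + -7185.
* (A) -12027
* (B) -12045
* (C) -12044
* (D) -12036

-4851 + -7185 = -12036
D) -12036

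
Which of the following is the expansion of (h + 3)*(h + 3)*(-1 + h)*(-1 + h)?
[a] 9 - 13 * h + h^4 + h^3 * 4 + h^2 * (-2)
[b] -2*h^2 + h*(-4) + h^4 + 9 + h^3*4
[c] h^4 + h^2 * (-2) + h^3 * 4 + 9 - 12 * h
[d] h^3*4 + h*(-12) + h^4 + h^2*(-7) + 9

Expanding (h + 3)*(h + 3)*(-1 + h)*(-1 + h):
= h^4 + h^2 * (-2) + h^3 * 4 + 9 - 12 * h
c) h^4 + h^2 * (-2) + h^3 * 4 + 9 - 12 * h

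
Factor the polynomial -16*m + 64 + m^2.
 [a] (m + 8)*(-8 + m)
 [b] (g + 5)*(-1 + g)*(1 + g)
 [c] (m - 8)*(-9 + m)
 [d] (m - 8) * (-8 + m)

We need to factor -16*m + 64 + m^2.
The factored form is (m - 8) * (-8 + m).
d) (m - 8) * (-8 + m)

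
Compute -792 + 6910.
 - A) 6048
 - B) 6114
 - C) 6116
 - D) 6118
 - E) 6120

-792 + 6910 = 6118
D) 6118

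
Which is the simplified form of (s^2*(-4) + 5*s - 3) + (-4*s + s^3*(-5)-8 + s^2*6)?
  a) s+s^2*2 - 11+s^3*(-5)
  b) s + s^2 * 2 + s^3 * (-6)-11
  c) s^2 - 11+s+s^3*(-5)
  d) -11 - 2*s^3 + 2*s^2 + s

Adding the polynomials and combining like terms:
(s^2*(-4) + 5*s - 3) + (-4*s + s^3*(-5) - 8 + s^2*6)
= s+s^2*2 - 11+s^3*(-5)
a) s+s^2*2 - 11+s^3*(-5)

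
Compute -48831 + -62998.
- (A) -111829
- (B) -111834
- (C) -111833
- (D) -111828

-48831 + -62998 = -111829
A) -111829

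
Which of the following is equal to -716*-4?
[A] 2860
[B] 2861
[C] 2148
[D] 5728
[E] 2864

-716 * -4 = 2864
E) 2864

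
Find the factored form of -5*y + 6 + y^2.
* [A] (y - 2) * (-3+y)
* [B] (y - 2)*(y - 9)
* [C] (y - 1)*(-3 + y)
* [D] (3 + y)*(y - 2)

We need to factor -5*y + 6 + y^2.
The factored form is (y - 2) * (-3+y).
A) (y - 2) * (-3+y)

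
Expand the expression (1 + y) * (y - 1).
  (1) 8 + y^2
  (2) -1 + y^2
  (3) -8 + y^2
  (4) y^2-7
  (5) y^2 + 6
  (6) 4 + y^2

Expanding (1 + y) * (y - 1):
= -1 + y^2
2) -1 + y^2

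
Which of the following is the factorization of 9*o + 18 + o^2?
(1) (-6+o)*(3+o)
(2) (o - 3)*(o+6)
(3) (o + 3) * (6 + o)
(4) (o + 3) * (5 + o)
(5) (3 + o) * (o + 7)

We need to factor 9*o + 18 + o^2.
The factored form is (o + 3) * (6 + o).
3) (o + 3) * (6 + o)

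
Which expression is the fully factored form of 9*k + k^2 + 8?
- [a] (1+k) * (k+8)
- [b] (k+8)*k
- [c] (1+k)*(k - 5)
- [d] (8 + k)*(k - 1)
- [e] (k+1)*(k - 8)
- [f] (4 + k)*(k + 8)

We need to factor 9*k + k^2 + 8.
The factored form is (1+k) * (k+8).
a) (1+k) * (k+8)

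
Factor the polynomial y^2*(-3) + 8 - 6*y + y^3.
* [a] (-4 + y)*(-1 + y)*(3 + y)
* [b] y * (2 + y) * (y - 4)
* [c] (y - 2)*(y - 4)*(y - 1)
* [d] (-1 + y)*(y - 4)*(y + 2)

We need to factor y^2*(-3) + 8 - 6*y + y^3.
The factored form is (-1 + y)*(y - 4)*(y + 2).
d) (-1 + y)*(y - 4)*(y + 2)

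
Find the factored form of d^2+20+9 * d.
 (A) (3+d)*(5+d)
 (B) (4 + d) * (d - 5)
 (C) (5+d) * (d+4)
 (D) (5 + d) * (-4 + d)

We need to factor d^2+20+9 * d.
The factored form is (5+d) * (d+4).
C) (5+d) * (d+4)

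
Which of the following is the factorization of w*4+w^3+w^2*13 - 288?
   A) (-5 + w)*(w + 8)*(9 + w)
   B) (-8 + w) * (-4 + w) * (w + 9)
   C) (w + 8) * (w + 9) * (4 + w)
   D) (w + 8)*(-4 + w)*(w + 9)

We need to factor w*4+w^3+w^2*13 - 288.
The factored form is (w + 8)*(-4 + w)*(w + 9).
D) (w + 8)*(-4 + w)*(w + 9)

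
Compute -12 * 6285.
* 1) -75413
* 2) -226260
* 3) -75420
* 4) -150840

-12 * 6285 = -75420
3) -75420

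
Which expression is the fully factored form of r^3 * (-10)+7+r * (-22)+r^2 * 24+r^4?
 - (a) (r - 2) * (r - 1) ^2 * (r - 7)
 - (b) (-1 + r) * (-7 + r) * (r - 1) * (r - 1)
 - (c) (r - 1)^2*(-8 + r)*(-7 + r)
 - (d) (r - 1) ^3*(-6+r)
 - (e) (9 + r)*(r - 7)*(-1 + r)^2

We need to factor r^3 * (-10)+7+r * (-22)+r^2 * 24+r^4.
The factored form is (-1 + r) * (-7 + r) * (r - 1) * (r - 1).
b) (-1 + r) * (-7 + r) * (r - 1) * (r - 1)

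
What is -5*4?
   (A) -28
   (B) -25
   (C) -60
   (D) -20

-5 * 4 = -20
D) -20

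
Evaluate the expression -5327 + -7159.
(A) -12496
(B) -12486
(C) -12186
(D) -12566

-5327 + -7159 = -12486
B) -12486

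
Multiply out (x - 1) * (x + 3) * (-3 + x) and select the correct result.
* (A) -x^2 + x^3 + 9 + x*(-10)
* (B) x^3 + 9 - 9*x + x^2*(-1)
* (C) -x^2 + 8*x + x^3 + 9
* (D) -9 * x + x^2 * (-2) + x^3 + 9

Expanding (x - 1) * (x + 3) * (-3 + x):
= x^3 + 9 - 9*x + x^2*(-1)
B) x^3 + 9 - 9*x + x^2*(-1)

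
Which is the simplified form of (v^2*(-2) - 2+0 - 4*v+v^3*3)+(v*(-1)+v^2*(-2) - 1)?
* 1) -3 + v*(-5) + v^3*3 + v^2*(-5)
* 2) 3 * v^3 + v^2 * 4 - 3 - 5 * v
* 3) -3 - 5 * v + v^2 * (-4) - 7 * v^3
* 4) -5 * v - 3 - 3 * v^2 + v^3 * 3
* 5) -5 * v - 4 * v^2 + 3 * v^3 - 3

Adding the polynomials and combining like terms:
(v^2*(-2) - 2 + 0 - 4*v + v^3*3) + (v*(-1) + v^2*(-2) - 1)
= -5 * v - 4 * v^2 + 3 * v^3 - 3
5) -5 * v - 4 * v^2 + 3 * v^3 - 3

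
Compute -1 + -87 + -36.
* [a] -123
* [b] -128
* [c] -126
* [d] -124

First: -1 + -87 = -88
Then: -88 + -36 = -124
d) -124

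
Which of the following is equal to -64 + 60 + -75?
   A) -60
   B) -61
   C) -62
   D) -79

First: -64 + 60 = -4
Then: -4 + -75 = -79
D) -79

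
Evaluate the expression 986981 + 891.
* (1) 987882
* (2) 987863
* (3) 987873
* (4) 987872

986981 + 891 = 987872
4) 987872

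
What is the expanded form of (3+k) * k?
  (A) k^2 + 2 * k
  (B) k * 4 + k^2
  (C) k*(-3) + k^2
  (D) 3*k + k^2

Expanding (3+k) * k:
= 3*k + k^2
D) 3*k + k^2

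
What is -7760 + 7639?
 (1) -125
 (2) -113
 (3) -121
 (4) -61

-7760 + 7639 = -121
3) -121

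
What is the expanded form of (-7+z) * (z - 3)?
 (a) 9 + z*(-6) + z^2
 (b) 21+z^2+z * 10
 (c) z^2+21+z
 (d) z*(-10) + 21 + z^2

Expanding (-7+z) * (z - 3):
= z*(-10) + 21 + z^2
d) z*(-10) + 21 + z^2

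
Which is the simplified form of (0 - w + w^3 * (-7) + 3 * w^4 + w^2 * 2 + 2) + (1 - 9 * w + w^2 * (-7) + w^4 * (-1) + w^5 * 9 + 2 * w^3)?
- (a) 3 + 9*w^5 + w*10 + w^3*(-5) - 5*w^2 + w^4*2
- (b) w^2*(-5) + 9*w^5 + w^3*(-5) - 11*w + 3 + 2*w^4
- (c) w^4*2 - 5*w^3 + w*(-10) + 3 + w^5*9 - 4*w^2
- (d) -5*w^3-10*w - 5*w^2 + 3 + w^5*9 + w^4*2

Adding the polynomials and combining like terms:
(0 - w + w^3*(-7) + 3*w^4 + w^2*2 + 2) + (1 - 9*w + w^2*(-7) + w^4*(-1) + w^5*9 + 2*w^3)
= -5*w^3-10*w - 5*w^2 + 3 + w^5*9 + w^4*2
d) -5*w^3-10*w - 5*w^2 + 3 + w^5*9 + w^4*2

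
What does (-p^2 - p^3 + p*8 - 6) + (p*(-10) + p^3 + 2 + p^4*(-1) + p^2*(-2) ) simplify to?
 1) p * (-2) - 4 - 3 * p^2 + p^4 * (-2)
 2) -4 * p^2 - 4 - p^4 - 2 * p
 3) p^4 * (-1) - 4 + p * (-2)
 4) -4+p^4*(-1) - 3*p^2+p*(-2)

Adding the polynomials and combining like terms:
(-p^2 - p^3 + p*8 - 6) + (p*(-10) + p^3 + 2 + p^4*(-1) + p^2*(-2))
= -4+p^4*(-1) - 3*p^2+p*(-2)
4) -4+p^4*(-1) - 3*p^2+p*(-2)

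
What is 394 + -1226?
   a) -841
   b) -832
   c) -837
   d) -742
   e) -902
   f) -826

394 + -1226 = -832
b) -832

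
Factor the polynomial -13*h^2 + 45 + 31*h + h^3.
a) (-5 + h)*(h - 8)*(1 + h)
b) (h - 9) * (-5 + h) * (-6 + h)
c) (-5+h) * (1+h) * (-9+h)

We need to factor -13*h^2 + 45 + 31*h + h^3.
The factored form is (-5+h) * (1+h) * (-9+h).
c) (-5+h) * (1+h) * (-9+h)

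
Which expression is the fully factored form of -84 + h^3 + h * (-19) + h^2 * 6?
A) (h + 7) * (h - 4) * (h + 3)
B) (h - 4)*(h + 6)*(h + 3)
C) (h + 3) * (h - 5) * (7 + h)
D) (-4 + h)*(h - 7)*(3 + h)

We need to factor -84 + h^3 + h * (-19) + h^2 * 6.
The factored form is (h + 7) * (h - 4) * (h + 3).
A) (h + 7) * (h - 4) * (h + 3)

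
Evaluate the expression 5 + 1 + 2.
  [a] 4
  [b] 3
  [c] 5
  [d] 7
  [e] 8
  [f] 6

First: 5 + 1 = 6
Then: 6 + 2 = 8
e) 8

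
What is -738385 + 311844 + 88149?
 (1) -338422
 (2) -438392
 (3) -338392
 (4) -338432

First: -738385 + 311844 = -426541
Then: -426541 + 88149 = -338392
3) -338392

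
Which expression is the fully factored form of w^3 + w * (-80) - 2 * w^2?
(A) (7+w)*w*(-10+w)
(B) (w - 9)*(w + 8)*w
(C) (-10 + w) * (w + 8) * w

We need to factor w^3 + w * (-80) - 2 * w^2.
The factored form is (-10 + w) * (w + 8) * w.
C) (-10 + w) * (w + 8) * w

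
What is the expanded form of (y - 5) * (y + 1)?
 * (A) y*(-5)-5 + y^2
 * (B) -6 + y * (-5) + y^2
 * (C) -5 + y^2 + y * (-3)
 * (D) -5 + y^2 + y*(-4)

Expanding (y - 5) * (y + 1):
= -5 + y^2 + y*(-4)
D) -5 + y^2 + y*(-4)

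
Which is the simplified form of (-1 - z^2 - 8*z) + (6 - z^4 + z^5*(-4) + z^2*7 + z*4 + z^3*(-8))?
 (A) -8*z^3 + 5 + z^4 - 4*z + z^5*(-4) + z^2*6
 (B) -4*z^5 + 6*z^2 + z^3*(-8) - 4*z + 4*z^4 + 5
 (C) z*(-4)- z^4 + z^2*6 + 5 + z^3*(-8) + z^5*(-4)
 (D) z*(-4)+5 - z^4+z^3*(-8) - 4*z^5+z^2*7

Adding the polynomials and combining like terms:
(-1 - z^2 - 8*z) + (6 - z^4 + z^5*(-4) + z^2*7 + z*4 + z^3*(-8))
= z*(-4)- z^4 + z^2*6 + 5 + z^3*(-8) + z^5*(-4)
C) z*(-4)- z^4 + z^2*6 + 5 + z^3*(-8) + z^5*(-4)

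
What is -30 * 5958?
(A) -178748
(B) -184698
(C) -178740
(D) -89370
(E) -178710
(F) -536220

-30 * 5958 = -178740
C) -178740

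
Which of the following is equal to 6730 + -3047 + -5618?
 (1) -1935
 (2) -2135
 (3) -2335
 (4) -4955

First: 6730 + -3047 = 3683
Then: 3683 + -5618 = -1935
1) -1935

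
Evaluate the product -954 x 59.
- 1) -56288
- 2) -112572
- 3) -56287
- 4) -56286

-954 * 59 = -56286
4) -56286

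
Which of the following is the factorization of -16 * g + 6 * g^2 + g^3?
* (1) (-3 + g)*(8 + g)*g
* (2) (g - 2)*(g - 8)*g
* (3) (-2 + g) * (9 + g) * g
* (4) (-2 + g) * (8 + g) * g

We need to factor -16 * g + 6 * g^2 + g^3.
The factored form is (-2 + g) * (8 + g) * g.
4) (-2 + g) * (8 + g) * g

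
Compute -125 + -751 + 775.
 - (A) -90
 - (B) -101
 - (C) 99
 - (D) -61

First: -125 + -751 = -876
Then: -876 + 775 = -101
B) -101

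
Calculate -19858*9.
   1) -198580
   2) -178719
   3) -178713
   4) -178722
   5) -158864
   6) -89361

-19858 * 9 = -178722
4) -178722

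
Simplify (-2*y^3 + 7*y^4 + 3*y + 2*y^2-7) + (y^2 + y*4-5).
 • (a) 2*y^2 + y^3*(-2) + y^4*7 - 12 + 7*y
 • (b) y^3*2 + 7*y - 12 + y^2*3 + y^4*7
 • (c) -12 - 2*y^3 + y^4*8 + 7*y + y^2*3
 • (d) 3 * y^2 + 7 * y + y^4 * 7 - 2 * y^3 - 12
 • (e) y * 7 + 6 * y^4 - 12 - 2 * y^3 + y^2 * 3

Adding the polynomials and combining like terms:
(-2*y^3 + 7*y^4 + 3*y + 2*y^2 - 7) + (y^2 + y*4 - 5)
= 3 * y^2 + 7 * y + y^4 * 7 - 2 * y^3 - 12
d) 3 * y^2 + 7 * y + y^4 * 7 - 2 * y^3 - 12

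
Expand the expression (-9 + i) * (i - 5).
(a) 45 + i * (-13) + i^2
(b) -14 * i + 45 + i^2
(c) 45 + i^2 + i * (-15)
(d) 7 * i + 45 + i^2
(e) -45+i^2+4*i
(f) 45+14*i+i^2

Expanding (-9 + i) * (i - 5):
= -14 * i + 45 + i^2
b) -14 * i + 45 + i^2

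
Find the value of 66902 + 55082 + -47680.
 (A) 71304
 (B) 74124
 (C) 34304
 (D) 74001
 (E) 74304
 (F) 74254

First: 66902 + 55082 = 121984
Then: 121984 + -47680 = 74304
E) 74304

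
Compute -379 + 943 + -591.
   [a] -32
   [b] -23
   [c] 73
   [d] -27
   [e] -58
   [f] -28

First: -379 + 943 = 564
Then: 564 + -591 = -27
d) -27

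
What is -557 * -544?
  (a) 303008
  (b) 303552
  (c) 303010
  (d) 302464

-557 * -544 = 303008
a) 303008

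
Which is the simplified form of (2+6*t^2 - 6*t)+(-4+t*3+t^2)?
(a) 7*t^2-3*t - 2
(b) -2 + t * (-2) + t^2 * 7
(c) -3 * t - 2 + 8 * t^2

Adding the polynomials and combining like terms:
(2 + 6*t^2 - 6*t) + (-4 + t*3 + t^2)
= 7*t^2-3*t - 2
a) 7*t^2-3*t - 2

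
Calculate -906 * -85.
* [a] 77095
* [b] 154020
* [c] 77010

-906 * -85 = 77010
c) 77010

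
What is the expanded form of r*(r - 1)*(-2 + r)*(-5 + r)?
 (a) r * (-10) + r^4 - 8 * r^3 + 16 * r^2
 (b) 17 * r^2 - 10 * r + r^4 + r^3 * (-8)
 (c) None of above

Expanding r*(r - 1)*(-2 + r)*(-5 + r):
= 17 * r^2 - 10 * r + r^4 + r^3 * (-8)
b) 17 * r^2 - 10 * r + r^4 + r^3 * (-8)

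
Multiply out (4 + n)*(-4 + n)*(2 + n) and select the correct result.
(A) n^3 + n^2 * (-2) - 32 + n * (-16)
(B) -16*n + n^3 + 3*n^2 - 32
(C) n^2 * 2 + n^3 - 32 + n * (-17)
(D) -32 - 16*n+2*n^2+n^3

Expanding (4 + n)*(-4 + n)*(2 + n):
= -32 - 16*n+2*n^2+n^3
D) -32 - 16*n+2*n^2+n^3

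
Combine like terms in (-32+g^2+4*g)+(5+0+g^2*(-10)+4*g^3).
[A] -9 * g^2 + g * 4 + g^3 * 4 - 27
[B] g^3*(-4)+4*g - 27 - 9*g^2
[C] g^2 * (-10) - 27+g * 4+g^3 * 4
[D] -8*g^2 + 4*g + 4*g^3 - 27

Adding the polynomials and combining like terms:
(-32 + g^2 + 4*g) + (5 + 0 + g^2*(-10) + 4*g^3)
= -9 * g^2 + g * 4 + g^3 * 4 - 27
A) -9 * g^2 + g * 4 + g^3 * 4 - 27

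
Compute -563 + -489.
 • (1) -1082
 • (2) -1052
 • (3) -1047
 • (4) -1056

-563 + -489 = -1052
2) -1052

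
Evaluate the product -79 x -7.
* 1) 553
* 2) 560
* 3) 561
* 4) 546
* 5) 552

-79 * -7 = 553
1) 553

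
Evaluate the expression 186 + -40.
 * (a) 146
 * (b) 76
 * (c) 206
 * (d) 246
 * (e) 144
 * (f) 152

186 + -40 = 146
a) 146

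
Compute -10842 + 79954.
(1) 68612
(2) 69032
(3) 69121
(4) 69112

-10842 + 79954 = 69112
4) 69112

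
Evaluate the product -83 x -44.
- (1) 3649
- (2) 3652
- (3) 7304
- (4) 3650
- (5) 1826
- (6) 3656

-83 * -44 = 3652
2) 3652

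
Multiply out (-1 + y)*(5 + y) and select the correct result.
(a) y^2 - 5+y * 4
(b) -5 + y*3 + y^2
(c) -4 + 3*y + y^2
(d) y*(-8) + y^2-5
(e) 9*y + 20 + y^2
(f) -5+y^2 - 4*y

Expanding (-1 + y)*(5 + y):
= y^2 - 5+y * 4
a) y^2 - 5+y * 4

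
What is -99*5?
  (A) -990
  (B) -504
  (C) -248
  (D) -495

-99 * 5 = -495
D) -495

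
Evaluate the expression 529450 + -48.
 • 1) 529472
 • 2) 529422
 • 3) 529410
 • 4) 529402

529450 + -48 = 529402
4) 529402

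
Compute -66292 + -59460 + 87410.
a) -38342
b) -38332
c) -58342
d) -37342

First: -66292 + -59460 = -125752
Then: -125752 + 87410 = -38342
a) -38342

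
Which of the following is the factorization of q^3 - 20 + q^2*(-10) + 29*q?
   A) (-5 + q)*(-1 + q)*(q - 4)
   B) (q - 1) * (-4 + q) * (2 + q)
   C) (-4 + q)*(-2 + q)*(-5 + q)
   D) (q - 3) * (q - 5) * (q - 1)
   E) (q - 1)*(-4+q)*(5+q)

We need to factor q^3 - 20 + q^2*(-10) + 29*q.
The factored form is (-5 + q)*(-1 + q)*(q - 4).
A) (-5 + q)*(-1 + q)*(q - 4)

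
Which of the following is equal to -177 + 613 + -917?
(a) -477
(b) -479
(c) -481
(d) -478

First: -177 + 613 = 436
Then: 436 + -917 = -481
c) -481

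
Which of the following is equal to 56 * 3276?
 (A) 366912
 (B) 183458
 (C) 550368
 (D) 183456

56 * 3276 = 183456
D) 183456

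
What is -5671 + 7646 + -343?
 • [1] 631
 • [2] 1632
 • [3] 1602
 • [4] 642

First: -5671 + 7646 = 1975
Then: 1975 + -343 = 1632
2) 1632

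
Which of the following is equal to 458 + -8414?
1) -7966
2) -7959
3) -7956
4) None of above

458 + -8414 = -7956
3) -7956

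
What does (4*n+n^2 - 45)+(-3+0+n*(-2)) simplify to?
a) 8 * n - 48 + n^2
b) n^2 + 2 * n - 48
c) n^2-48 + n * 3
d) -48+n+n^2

Adding the polynomials and combining like terms:
(4*n + n^2 - 45) + (-3 + 0 + n*(-2))
= n^2 + 2 * n - 48
b) n^2 + 2 * n - 48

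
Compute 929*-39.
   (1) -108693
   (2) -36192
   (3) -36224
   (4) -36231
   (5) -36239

929 * -39 = -36231
4) -36231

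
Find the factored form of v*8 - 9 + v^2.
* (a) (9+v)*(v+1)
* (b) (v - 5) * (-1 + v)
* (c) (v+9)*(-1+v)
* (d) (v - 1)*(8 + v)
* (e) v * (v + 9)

We need to factor v*8 - 9 + v^2.
The factored form is (v+9)*(-1+v).
c) (v+9)*(-1+v)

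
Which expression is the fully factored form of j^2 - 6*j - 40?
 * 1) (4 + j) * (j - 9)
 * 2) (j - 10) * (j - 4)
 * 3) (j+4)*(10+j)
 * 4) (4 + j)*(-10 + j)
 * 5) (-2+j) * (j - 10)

We need to factor j^2 - 6*j - 40.
The factored form is (4 + j)*(-10 + j).
4) (4 + j)*(-10 + j)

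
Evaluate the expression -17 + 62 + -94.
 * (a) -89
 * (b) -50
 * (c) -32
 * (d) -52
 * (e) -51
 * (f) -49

First: -17 + 62 = 45
Then: 45 + -94 = -49
f) -49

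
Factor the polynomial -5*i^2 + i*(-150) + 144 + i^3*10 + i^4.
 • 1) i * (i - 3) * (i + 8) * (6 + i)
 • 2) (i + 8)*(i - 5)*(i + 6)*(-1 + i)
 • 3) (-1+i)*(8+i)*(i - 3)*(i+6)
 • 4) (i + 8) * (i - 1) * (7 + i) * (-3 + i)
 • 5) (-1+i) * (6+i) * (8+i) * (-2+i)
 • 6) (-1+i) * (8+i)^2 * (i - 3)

We need to factor -5*i^2 + i*(-150) + 144 + i^3*10 + i^4.
The factored form is (-1+i)*(8+i)*(i - 3)*(i+6).
3) (-1+i)*(8+i)*(i - 3)*(i+6)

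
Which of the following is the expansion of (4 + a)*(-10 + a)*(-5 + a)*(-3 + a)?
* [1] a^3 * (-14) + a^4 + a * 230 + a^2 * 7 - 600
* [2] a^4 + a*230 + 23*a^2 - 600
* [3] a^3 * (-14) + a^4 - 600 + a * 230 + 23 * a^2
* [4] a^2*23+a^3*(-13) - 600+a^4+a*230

Expanding (4 + a)*(-10 + a)*(-5 + a)*(-3 + a):
= a^3 * (-14) + a^4 - 600 + a * 230 + 23 * a^2
3) a^3 * (-14) + a^4 - 600 + a * 230 + 23 * a^2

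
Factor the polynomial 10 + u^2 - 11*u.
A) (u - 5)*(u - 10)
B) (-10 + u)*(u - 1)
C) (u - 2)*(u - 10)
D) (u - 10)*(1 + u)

We need to factor 10 + u^2 - 11*u.
The factored form is (-10 + u)*(u - 1).
B) (-10 + u)*(u - 1)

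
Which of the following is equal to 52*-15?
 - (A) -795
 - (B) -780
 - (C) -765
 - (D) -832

52 * -15 = -780
B) -780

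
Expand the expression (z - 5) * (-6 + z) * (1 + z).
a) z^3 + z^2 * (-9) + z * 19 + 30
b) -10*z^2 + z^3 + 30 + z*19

Expanding (z - 5) * (-6 + z) * (1 + z):
= -10*z^2 + z^3 + 30 + z*19
b) -10*z^2 + z^3 + 30 + z*19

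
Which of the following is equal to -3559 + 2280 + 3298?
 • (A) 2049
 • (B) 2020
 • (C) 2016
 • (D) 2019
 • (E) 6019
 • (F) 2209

First: -3559 + 2280 = -1279
Then: -1279 + 3298 = 2019
D) 2019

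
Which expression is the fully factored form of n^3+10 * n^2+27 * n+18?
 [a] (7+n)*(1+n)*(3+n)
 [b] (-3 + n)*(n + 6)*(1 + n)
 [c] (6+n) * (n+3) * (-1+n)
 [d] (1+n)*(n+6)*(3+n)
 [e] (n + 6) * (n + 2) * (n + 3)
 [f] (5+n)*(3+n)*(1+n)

We need to factor n^3+10 * n^2+27 * n+18.
The factored form is (1+n)*(n+6)*(3+n).
d) (1+n)*(n+6)*(3+n)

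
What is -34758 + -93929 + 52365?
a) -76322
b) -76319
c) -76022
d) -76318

First: -34758 + -93929 = -128687
Then: -128687 + 52365 = -76322
a) -76322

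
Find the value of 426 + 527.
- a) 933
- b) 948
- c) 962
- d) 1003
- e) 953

426 + 527 = 953
e) 953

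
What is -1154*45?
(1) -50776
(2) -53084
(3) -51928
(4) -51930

-1154 * 45 = -51930
4) -51930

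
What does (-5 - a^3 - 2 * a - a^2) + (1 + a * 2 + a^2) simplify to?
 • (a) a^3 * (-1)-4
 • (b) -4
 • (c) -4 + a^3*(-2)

Adding the polynomials and combining like terms:
(-5 - a^3 - 2*a - a^2) + (1 + a*2 + a^2)
= a^3 * (-1)-4
a) a^3 * (-1)-4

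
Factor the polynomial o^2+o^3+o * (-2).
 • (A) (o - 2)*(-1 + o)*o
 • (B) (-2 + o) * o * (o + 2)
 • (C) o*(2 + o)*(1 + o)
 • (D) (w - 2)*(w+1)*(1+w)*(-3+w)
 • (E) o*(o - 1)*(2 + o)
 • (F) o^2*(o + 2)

We need to factor o^2+o^3+o * (-2).
The factored form is o*(o - 1)*(2 + o).
E) o*(o - 1)*(2 + o)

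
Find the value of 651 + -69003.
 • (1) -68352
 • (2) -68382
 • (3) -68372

651 + -69003 = -68352
1) -68352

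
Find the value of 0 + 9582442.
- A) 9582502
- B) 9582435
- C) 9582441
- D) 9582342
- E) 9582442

0 + 9582442 = 9582442
E) 9582442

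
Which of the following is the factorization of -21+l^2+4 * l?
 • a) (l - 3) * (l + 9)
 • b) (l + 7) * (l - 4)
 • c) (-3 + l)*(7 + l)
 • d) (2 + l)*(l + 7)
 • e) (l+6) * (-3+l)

We need to factor -21+l^2+4 * l.
The factored form is (-3 + l)*(7 + l).
c) (-3 + l)*(7 + l)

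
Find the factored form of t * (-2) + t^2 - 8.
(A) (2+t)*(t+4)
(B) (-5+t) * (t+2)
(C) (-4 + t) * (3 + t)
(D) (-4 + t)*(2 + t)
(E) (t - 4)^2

We need to factor t * (-2) + t^2 - 8.
The factored form is (-4 + t)*(2 + t).
D) (-4 + t)*(2 + t)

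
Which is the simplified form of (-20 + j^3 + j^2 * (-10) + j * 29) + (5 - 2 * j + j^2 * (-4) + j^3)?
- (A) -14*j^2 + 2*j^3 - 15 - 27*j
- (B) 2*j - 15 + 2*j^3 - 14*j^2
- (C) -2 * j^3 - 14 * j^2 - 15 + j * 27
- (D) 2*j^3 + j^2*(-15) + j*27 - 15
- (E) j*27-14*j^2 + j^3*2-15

Adding the polynomials and combining like terms:
(-20 + j^3 + j^2*(-10) + j*29) + (5 - 2*j + j^2*(-4) + j^3)
= j*27-14*j^2 + j^3*2-15
E) j*27-14*j^2 + j^3*2-15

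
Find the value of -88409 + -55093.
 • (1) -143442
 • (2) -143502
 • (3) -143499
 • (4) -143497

-88409 + -55093 = -143502
2) -143502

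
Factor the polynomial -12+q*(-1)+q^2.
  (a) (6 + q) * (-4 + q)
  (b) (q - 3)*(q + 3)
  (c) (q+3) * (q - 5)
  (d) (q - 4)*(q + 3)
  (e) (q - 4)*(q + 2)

We need to factor -12+q*(-1)+q^2.
The factored form is (q - 4)*(q + 3).
d) (q - 4)*(q + 3)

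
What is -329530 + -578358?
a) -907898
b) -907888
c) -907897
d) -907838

-329530 + -578358 = -907888
b) -907888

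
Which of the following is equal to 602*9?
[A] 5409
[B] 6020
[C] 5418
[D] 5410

602 * 9 = 5418
C) 5418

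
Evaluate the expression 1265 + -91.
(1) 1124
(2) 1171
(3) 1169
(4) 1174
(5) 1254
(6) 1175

1265 + -91 = 1174
4) 1174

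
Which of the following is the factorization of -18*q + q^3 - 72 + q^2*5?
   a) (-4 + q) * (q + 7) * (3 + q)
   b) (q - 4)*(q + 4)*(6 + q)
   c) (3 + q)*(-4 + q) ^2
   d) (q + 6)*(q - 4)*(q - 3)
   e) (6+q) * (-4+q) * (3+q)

We need to factor -18*q + q^3 - 72 + q^2*5.
The factored form is (6+q) * (-4+q) * (3+q).
e) (6+q) * (-4+q) * (3+q)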